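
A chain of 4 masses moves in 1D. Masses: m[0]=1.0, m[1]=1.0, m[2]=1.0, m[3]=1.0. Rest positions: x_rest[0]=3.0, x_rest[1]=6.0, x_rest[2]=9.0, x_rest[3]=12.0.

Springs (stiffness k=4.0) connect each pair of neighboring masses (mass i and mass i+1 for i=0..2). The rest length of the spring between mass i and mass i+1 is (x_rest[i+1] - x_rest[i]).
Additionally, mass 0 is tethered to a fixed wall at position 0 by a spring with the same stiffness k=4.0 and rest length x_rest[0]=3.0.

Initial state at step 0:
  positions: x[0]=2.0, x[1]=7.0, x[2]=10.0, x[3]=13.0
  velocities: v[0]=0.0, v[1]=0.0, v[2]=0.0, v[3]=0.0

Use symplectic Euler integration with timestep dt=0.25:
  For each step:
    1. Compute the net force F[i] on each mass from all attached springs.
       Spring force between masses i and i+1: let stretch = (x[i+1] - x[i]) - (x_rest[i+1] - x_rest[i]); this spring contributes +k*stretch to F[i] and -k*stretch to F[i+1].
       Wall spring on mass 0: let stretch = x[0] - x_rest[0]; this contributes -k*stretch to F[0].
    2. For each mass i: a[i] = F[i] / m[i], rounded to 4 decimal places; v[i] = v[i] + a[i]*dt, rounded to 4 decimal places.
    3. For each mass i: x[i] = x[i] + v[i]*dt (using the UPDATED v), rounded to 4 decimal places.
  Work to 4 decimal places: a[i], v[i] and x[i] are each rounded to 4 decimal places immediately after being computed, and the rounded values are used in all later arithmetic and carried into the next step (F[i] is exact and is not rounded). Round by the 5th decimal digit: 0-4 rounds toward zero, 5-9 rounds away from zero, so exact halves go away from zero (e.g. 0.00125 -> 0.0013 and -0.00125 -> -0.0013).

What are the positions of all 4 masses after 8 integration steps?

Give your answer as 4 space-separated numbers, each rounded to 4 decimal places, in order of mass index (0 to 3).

Answer: 2.6520 6.1884 9.8864 11.4221

Derivation:
Step 0: x=[2.0000 7.0000 10.0000 13.0000] v=[0.0000 0.0000 0.0000 0.0000]
Step 1: x=[2.7500 6.5000 10.0000 13.0000] v=[3.0000 -2.0000 0.0000 0.0000]
Step 2: x=[3.7500 5.9375 9.8750 13.0000] v=[4.0000 -2.2500 -0.5000 0.0000]
Step 3: x=[4.3594 5.8125 9.5469 12.9688] v=[2.4375 -0.5000 -1.3125 -0.1250]
Step 4: x=[4.2422 6.2578 9.1407 12.8321] v=[-0.4688 1.7813 -1.6250 -0.5469]
Step 5: x=[3.5684 6.9200 8.9366 12.5225] v=[-2.6954 2.6486 -0.8165 -1.2383]
Step 6: x=[2.8404 7.2484 9.1248 12.0665] v=[-2.9122 1.3136 0.7528 -1.8242]
Step 7: x=[2.5043 6.9439 9.5793 11.6250] v=[-1.3446 -1.2180 1.8181 -1.7659]
Step 8: x=[2.6520 6.1884 9.8864 11.4221] v=[0.5907 -3.0222 1.2284 -0.8116]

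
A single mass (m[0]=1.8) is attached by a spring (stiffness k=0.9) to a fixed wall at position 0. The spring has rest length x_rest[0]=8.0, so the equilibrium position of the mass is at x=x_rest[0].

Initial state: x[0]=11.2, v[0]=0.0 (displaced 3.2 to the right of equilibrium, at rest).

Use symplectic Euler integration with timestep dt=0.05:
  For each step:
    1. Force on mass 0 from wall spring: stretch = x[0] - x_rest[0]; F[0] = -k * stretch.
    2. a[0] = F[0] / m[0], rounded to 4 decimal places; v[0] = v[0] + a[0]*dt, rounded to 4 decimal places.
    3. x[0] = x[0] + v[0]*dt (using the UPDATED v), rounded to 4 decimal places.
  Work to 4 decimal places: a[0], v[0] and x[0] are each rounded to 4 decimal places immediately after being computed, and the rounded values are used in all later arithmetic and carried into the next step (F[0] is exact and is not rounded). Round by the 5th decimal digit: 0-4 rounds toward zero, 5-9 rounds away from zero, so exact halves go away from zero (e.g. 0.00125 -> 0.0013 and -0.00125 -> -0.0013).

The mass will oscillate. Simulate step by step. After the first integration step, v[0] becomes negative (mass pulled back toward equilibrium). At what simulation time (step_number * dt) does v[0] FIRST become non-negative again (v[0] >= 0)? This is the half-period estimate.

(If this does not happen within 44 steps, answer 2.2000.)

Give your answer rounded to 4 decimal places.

Answer: 2.2000

Derivation:
Step 0: x=[11.2000] v=[0.0000]
Step 1: x=[11.1960] v=[-0.0800]
Step 2: x=[11.1880] v=[-0.1599]
Step 3: x=[11.1760] v=[-0.2396]
Step 4: x=[11.1601] v=[-0.3190]
Step 5: x=[11.1402] v=[-0.3980]
Step 6: x=[11.1164] v=[-0.4765]
Step 7: x=[11.0887] v=[-0.5544]
Step 8: x=[11.0571] v=[-0.6316]
Step 9: x=[11.0217] v=[-0.7080]
Step 10: x=[10.9825] v=[-0.7835]
Step 11: x=[10.9396] v=[-0.8581]
Step 12: x=[10.8930] v=[-0.9316]
Step 13: x=[10.8428] v=[-1.0039]
Step 14: x=[10.7891] v=[-1.0750]
Step 15: x=[10.7319] v=[-1.1447]
Step 16: x=[10.6713] v=[-1.2130]
Step 17: x=[10.6073] v=[-1.2798]
Step 18: x=[10.5401] v=[-1.3450]
Step 19: x=[10.4697] v=[-1.4085]
Step 20: x=[10.3962] v=[-1.4702]
Step 21: x=[10.3197] v=[-1.5301]
Step 22: x=[10.2403] v=[-1.5881]
Step 23: x=[10.1581] v=[-1.6441]
Step 24: x=[10.0732] v=[-1.6981]
Step 25: x=[9.9857] v=[-1.7499]
Step 26: x=[9.8957] v=[-1.7995]
Step 27: x=[9.8034] v=[-1.8469]
Step 28: x=[9.7088] v=[-1.8920]
Step 29: x=[9.6121] v=[-1.9347]
Step 30: x=[9.5134] v=[-1.9750]
Step 31: x=[9.4128] v=[-2.0128]
Step 32: x=[9.3104] v=[-2.0481]
Step 33: x=[9.2064] v=[-2.0809]
Step 34: x=[9.1008] v=[-2.1111]
Step 35: x=[8.9939] v=[-2.1386]
Step 36: x=[8.8857] v=[-2.1635]
Step 37: x=[8.7764] v=[-2.1856]
Step 38: x=[8.6662] v=[-2.2050]
Step 39: x=[8.5551] v=[-2.2217]
Step 40: x=[8.4433] v=[-2.2356]
Step 41: x=[8.3310] v=[-2.2467]
Step 42: x=[8.2183] v=[-2.2550]
Step 43: x=[8.1053] v=[-2.2605]
Step 44: x=[7.9921] v=[-2.2631]
v[0] did not become non-negative within 44 steps; using fallback time=2.2000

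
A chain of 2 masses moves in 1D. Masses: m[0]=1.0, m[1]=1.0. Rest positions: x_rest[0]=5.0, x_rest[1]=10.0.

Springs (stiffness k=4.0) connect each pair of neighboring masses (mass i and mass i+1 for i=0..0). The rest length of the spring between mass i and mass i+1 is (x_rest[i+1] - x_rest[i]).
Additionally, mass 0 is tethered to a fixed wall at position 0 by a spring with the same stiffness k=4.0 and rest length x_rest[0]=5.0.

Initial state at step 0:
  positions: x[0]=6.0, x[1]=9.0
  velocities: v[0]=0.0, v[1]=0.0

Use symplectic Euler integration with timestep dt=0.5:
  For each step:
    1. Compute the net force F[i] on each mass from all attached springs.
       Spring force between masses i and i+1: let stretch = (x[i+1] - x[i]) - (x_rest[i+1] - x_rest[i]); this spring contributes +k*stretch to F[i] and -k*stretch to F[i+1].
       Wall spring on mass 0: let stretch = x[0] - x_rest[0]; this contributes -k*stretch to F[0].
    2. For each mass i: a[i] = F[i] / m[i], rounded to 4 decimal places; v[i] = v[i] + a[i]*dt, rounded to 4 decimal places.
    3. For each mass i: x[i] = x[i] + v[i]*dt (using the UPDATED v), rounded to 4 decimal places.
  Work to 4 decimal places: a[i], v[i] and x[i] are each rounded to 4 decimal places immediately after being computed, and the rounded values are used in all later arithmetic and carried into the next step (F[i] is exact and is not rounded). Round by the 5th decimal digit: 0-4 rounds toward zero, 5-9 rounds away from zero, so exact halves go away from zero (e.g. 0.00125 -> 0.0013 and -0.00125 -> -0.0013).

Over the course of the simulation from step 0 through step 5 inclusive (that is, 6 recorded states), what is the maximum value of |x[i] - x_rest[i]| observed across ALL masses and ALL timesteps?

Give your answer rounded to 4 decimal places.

Step 0: x=[6.0000 9.0000] v=[0.0000 0.0000]
Step 1: x=[3.0000 11.0000] v=[-6.0000 4.0000]
Step 2: x=[5.0000 10.0000] v=[4.0000 -2.0000]
Step 3: x=[7.0000 9.0000] v=[4.0000 -2.0000]
Step 4: x=[4.0000 11.0000] v=[-6.0000 4.0000]
Step 5: x=[4.0000 11.0000] v=[0.0000 0.0000]
Max displacement = 2.0000

Answer: 2.0000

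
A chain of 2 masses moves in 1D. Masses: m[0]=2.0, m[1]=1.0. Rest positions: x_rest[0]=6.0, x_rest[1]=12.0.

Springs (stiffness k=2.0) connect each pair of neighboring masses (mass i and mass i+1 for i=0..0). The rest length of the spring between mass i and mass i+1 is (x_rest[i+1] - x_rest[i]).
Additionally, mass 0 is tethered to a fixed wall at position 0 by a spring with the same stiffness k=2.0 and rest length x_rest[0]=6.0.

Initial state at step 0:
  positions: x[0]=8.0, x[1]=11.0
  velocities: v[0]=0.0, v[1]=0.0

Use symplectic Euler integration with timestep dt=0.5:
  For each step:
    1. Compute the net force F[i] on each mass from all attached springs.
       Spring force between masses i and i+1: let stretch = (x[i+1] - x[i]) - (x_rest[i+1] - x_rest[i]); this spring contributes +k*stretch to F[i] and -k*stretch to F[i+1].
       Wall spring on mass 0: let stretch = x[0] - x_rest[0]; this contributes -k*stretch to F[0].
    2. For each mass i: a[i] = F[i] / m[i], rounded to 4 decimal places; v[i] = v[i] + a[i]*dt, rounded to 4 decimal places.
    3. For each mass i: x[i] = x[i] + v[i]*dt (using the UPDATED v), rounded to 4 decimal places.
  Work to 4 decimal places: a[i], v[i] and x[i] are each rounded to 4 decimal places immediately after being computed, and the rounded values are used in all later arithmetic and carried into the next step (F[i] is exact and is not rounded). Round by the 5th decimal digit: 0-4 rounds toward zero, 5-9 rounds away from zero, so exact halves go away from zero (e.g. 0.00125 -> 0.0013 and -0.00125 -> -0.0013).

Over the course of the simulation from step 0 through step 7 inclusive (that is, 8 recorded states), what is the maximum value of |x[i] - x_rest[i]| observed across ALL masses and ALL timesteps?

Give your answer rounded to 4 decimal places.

Step 0: x=[8.0000 11.0000] v=[0.0000 0.0000]
Step 1: x=[6.7500 12.5000] v=[-2.5000 3.0000]
Step 2: x=[5.2500 14.1250] v=[-3.0000 3.2500]
Step 3: x=[4.6563 14.3125] v=[-1.1875 0.3750]
Step 4: x=[5.3126 12.6719] v=[1.3125 -3.2812]
Step 5: x=[6.4806 10.3517] v=[2.3359 -4.6405]
Step 6: x=[6.9962 9.0959] v=[1.0312 -2.5116]
Step 7: x=[6.2877 9.7903] v=[-1.4171 1.3887]
Max displacement = 2.9041

Answer: 2.9041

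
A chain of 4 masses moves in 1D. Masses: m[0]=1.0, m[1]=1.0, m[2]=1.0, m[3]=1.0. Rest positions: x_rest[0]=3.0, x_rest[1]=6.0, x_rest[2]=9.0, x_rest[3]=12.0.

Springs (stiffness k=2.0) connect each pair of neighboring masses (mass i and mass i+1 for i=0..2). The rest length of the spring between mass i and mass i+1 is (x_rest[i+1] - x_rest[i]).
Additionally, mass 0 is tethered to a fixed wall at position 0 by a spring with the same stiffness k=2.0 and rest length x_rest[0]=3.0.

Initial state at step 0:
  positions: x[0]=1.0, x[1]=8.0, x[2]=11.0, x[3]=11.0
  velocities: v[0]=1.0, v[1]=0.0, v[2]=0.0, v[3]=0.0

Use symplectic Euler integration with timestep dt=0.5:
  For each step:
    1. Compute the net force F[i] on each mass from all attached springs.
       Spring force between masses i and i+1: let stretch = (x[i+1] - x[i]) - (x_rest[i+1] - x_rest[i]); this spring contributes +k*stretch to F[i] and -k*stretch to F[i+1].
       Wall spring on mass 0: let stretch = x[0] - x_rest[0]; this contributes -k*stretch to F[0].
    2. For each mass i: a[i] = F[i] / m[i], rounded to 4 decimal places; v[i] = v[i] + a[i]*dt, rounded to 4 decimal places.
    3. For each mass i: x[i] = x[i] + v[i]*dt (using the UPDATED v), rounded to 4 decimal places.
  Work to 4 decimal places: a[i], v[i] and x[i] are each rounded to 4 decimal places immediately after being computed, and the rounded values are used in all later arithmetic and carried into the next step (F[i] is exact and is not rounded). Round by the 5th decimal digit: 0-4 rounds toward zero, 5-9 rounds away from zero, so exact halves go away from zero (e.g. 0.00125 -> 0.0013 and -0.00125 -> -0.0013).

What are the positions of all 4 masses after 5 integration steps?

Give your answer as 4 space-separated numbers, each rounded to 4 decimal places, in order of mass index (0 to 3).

Step 0: x=[1.0000 8.0000 11.0000 11.0000] v=[1.0000 0.0000 0.0000 0.0000]
Step 1: x=[4.5000 6.0000 9.5000 12.5000] v=[7.0000 -4.0000 -3.0000 3.0000]
Step 2: x=[6.5000 5.0000 7.7500 14.0000] v=[4.0000 -2.0000 -3.5000 3.0000]
Step 3: x=[4.5000 6.1250 7.7500 13.8750] v=[-4.0000 2.2500 0.0000 -0.2500]
Step 4: x=[1.0625 7.2500 10.0000 12.1875] v=[-6.8750 2.2500 4.5000 -3.3750]
Step 5: x=[0.1875 6.6563 11.9688 10.9063] v=[-1.7500 -1.1875 3.9375 -2.5625]

Answer: 0.1875 6.6563 11.9688 10.9063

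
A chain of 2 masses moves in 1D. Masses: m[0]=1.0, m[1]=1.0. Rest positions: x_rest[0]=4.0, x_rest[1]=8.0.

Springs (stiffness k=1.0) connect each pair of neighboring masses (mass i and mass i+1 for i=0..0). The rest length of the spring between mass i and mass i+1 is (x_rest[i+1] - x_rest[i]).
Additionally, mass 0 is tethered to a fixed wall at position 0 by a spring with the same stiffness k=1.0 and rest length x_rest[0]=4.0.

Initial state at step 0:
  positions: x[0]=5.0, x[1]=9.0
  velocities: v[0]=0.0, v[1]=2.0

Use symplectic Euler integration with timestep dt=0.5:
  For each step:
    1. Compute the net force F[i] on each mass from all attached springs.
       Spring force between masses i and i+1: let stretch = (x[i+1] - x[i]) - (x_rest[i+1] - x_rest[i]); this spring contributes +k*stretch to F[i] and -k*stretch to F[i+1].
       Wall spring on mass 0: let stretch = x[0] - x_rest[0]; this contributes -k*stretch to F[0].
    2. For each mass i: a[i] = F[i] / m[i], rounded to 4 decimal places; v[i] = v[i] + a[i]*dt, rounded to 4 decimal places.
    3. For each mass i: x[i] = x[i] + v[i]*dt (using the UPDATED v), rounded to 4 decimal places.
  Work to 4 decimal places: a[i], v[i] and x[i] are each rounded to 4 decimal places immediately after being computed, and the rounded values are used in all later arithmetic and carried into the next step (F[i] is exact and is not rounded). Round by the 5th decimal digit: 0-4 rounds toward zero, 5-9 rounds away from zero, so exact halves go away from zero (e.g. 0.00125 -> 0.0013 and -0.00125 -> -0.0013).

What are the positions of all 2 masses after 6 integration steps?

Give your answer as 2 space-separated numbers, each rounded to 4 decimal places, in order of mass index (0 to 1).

Answer: 5.8627 9.2806

Derivation:
Step 0: x=[5.0000 9.0000] v=[0.0000 2.0000]
Step 1: x=[4.7500 10.0000] v=[-0.5000 2.0000]
Step 2: x=[4.6250 10.6875] v=[-0.2500 1.3750]
Step 3: x=[4.8594 10.8594] v=[0.4688 0.3438]
Step 4: x=[5.3790 10.5313] v=[1.0391 -0.6562]
Step 5: x=[5.8419 9.9151] v=[0.9258 -1.2324]
Step 6: x=[5.8627 9.2806] v=[0.0415 -1.2690]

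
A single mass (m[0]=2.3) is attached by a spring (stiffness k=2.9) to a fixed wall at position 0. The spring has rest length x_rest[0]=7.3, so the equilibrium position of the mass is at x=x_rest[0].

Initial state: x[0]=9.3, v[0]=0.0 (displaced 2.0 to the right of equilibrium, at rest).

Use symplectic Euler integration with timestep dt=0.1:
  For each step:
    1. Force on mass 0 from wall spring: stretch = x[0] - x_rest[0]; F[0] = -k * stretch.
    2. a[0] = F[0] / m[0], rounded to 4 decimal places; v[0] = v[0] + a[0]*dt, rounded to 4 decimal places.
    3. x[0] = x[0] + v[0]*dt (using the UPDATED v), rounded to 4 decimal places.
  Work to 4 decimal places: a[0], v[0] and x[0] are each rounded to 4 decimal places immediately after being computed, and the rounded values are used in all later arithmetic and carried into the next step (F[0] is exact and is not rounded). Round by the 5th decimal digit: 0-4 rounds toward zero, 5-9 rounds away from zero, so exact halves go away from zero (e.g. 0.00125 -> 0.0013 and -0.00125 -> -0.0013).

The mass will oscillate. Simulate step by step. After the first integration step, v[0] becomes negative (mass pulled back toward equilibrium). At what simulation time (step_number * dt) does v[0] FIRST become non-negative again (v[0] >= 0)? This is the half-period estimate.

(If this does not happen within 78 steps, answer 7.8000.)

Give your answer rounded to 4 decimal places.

Answer: 2.8000

Derivation:
Step 0: x=[9.3000] v=[0.0000]
Step 1: x=[9.2748] v=[-0.2522]
Step 2: x=[9.2247] v=[-0.5012]
Step 3: x=[9.1503] v=[-0.7439]
Step 4: x=[9.0526] v=[-0.9772]
Step 5: x=[8.9328] v=[-1.1982]
Step 6: x=[8.7924] v=[-1.4041]
Step 7: x=[8.6332] v=[-1.5923]
Step 8: x=[8.4572] v=[-1.7604]
Step 9: x=[8.2666] v=[-1.9063]
Step 10: x=[8.0638] v=[-2.0282]
Step 11: x=[7.8514] v=[-2.1245]
Step 12: x=[7.6320] v=[-2.1940]
Step 13: x=[7.4084] v=[-2.2359]
Step 14: x=[7.1834] v=[-2.2496]
Step 15: x=[6.9599] v=[-2.2349]
Step 16: x=[6.7407] v=[-2.1920]
Step 17: x=[6.5286] v=[-2.1215]
Step 18: x=[6.3262] v=[-2.0242]
Step 19: x=[6.1361] v=[-1.9014]
Step 20: x=[5.9606] v=[-1.7547]
Step 21: x=[5.8020] v=[-1.5858]
Step 22: x=[5.6623] v=[-1.3969]
Step 23: x=[5.5433] v=[-1.1904]
Step 24: x=[5.4464] v=[-0.9689]
Step 25: x=[5.3729] v=[-0.7352]
Step 26: x=[5.3237] v=[-0.4922]
Step 27: x=[5.2994] v=[-0.2430]
Step 28: x=[5.3003] v=[0.0093]
First v>=0 after going negative at step 28, time=2.8000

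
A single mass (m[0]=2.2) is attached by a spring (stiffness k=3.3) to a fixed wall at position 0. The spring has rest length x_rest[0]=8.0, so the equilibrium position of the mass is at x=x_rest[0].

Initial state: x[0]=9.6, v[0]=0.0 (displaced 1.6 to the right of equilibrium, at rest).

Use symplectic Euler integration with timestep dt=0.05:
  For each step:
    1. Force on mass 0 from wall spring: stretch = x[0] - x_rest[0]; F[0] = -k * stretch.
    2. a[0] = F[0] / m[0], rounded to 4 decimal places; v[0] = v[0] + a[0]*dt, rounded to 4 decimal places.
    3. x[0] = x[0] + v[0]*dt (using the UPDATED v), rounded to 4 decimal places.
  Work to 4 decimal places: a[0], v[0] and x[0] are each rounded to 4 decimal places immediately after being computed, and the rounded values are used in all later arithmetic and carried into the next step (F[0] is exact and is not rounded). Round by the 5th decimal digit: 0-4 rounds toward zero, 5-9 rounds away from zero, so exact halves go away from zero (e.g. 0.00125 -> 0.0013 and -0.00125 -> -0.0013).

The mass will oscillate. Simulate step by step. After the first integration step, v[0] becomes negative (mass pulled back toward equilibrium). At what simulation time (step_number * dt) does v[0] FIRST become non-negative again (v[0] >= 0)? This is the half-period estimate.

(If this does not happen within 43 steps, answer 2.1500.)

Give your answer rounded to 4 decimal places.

Step 0: x=[9.6000] v=[0.0000]
Step 1: x=[9.5940] v=[-0.1200]
Step 2: x=[9.5820] v=[-0.2396]
Step 3: x=[9.5641] v=[-0.3583]
Step 4: x=[9.5403] v=[-0.4756]
Step 5: x=[9.5107] v=[-0.5911]
Step 6: x=[9.4755] v=[-0.7044]
Step 7: x=[9.4347] v=[-0.8151]
Step 8: x=[9.3886] v=[-0.9227]
Step 9: x=[9.3373] v=[-1.0268]
Step 10: x=[9.2809] v=[-1.1271]
Step 11: x=[9.2197] v=[-1.2232]
Step 12: x=[9.1540] v=[-1.3147]
Step 13: x=[9.0839] v=[-1.4013]
Step 14: x=[9.0098] v=[-1.4826]
Step 15: x=[8.9319] v=[-1.5583]
Step 16: x=[8.8505] v=[-1.6282]
Step 17: x=[8.7659] v=[-1.6920]
Step 18: x=[8.6784] v=[-1.7494]
Step 19: x=[8.5884] v=[-1.8003]
Step 20: x=[8.4962] v=[-1.8444]
Step 21: x=[8.4021] v=[-1.8816]
Step 22: x=[8.3065] v=[-1.9118]
Step 23: x=[8.2098] v=[-1.9348]
Step 24: x=[8.1123] v=[-1.9505]
Step 25: x=[8.0144] v=[-1.9589]
Step 26: x=[7.9164] v=[-1.9600]
Step 27: x=[7.8187] v=[-1.9537]
Step 28: x=[7.7217] v=[-1.9401]
Step 29: x=[7.6257] v=[-1.9192]
Step 30: x=[7.5311] v=[-1.8911]
Step 31: x=[7.4383] v=[-1.8559]
Step 32: x=[7.3476] v=[-1.8138]
Step 33: x=[7.2594] v=[-1.7649]
Step 34: x=[7.1739] v=[-1.7094]
Step 35: x=[7.0915] v=[-1.6474]
Step 36: x=[7.0125] v=[-1.5793]
Step 37: x=[6.9372] v=[-1.5052]
Step 38: x=[6.8659] v=[-1.4255]
Step 39: x=[6.7989] v=[-1.3404]
Step 40: x=[6.7364] v=[-1.2503]
Step 41: x=[6.6786] v=[-1.1555]
Step 42: x=[6.6258] v=[-1.0564]
Step 43: x=[6.5781] v=[-0.9533]
v[0] did not become non-negative within 43 steps; using fallback time=2.1500

Answer: 2.1500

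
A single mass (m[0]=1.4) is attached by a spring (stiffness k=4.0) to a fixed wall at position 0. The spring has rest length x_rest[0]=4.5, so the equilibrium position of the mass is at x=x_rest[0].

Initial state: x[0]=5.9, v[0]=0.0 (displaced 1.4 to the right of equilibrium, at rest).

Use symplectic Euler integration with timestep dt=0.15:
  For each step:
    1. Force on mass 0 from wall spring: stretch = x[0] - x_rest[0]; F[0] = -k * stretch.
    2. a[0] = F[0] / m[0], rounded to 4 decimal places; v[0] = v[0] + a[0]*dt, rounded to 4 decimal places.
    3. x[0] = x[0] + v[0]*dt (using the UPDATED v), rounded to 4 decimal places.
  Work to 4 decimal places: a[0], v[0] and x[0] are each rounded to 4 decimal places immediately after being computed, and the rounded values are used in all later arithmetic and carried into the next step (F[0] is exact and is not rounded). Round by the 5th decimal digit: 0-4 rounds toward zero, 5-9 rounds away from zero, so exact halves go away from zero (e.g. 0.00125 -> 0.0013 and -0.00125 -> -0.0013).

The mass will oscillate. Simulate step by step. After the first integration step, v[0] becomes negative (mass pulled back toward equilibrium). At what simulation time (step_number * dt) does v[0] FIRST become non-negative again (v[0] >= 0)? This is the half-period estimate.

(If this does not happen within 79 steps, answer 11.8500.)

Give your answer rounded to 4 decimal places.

Step 0: x=[5.9000] v=[0.0000]
Step 1: x=[5.8100] v=[-0.6000]
Step 2: x=[5.6358] v=[-1.1614]
Step 3: x=[5.3886] v=[-1.6482]
Step 4: x=[5.0843] v=[-2.0290]
Step 5: x=[4.7424] v=[-2.2794]
Step 6: x=[4.3849] v=[-2.3833]
Step 7: x=[4.0348] v=[-2.3340]
Step 8: x=[3.7146] v=[-2.1346]
Step 9: x=[3.4449] v=[-1.7980]
Step 10: x=[3.2430] v=[-1.3458]
Step 11: x=[3.1219] v=[-0.8071]
Step 12: x=[3.0894] v=[-0.2165]
Step 13: x=[3.1476] v=[0.3880]
First v>=0 after going negative at step 13, time=1.9500

Answer: 1.9500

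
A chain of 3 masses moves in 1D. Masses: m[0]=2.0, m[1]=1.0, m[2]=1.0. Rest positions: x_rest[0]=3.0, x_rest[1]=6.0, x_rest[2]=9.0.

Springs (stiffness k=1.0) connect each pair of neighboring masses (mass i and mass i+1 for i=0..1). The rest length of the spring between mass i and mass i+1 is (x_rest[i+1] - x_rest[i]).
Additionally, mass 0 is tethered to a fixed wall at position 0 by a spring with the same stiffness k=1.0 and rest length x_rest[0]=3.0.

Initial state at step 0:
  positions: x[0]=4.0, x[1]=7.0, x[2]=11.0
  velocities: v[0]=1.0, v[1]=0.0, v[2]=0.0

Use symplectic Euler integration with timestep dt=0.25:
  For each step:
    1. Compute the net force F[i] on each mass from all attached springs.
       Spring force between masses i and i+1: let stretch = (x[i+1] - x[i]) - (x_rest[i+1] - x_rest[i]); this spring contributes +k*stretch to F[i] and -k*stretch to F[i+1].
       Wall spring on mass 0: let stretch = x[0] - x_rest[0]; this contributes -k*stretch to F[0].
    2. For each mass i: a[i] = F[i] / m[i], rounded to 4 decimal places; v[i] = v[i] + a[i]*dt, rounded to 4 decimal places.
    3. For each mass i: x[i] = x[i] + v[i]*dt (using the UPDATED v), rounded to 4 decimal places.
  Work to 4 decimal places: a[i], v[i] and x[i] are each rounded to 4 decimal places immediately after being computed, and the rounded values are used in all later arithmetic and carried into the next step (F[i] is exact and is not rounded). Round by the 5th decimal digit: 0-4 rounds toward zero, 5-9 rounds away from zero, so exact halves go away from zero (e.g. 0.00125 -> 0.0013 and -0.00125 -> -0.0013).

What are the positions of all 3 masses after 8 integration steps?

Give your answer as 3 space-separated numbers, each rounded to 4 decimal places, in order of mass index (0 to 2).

Answer: 4.4400 8.0406 10.0514

Derivation:
Step 0: x=[4.0000 7.0000 11.0000] v=[1.0000 0.0000 0.0000]
Step 1: x=[4.2188 7.0625 10.9375] v=[0.8750 0.2500 -0.2500]
Step 2: x=[4.3946 7.1895 10.8203] v=[0.7031 0.5078 -0.4688]
Step 3: x=[4.5204 7.3687 10.6637] v=[0.5031 0.7168 -0.6265]
Step 4: x=[4.5939 7.5758 10.4886] v=[0.2941 0.8285 -0.7003]
Step 5: x=[4.6171 7.7786 10.3190] v=[0.0926 0.8112 -0.6785]
Step 6: x=[4.5948 7.9426 10.1781] v=[-0.0894 0.6559 -0.5636]
Step 7: x=[4.5335 8.0371 10.0850] v=[-0.2453 0.3778 -0.3725]
Step 8: x=[4.4400 8.0406 10.0514] v=[-0.3741 0.0139 -0.1345]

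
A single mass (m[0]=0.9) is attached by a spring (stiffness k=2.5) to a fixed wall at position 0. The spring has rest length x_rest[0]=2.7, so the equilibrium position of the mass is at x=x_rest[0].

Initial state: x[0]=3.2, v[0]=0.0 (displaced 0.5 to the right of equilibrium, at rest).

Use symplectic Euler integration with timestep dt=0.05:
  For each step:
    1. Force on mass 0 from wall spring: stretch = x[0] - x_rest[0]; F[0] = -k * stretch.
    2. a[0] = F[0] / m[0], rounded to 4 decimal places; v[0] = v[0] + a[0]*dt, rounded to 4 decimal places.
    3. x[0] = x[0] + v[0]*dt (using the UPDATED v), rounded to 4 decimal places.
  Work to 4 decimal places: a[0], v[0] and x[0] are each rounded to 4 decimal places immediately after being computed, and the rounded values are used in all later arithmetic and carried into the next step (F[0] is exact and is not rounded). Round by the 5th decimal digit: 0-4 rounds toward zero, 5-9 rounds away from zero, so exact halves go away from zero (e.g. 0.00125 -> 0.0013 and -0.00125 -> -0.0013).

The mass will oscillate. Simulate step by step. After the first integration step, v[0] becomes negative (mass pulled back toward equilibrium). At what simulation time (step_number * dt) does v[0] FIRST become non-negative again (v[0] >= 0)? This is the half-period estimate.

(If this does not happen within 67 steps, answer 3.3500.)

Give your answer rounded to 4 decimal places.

Step 0: x=[3.2000] v=[0.0000]
Step 1: x=[3.1965] v=[-0.0694]
Step 2: x=[3.1896] v=[-0.1384]
Step 3: x=[3.1793] v=[-0.2064]
Step 4: x=[3.1657] v=[-0.2730]
Step 5: x=[3.1488] v=[-0.3377]
Step 6: x=[3.1288] v=[-0.4000]
Step 7: x=[3.1058] v=[-0.4596]
Step 8: x=[3.0800] v=[-0.5160]
Step 9: x=[3.0516] v=[-0.5688]
Step 10: x=[3.0207] v=[-0.6176]
Step 11: x=[2.9876] v=[-0.6621]
Step 12: x=[2.9525] v=[-0.7020]
Step 13: x=[2.9156] v=[-0.7371]
Step 14: x=[2.8773] v=[-0.7670]
Step 15: x=[2.8377] v=[-0.7916]
Step 16: x=[2.7972] v=[-0.8107]
Step 17: x=[2.7560] v=[-0.8242]
Step 18: x=[2.7144] v=[-0.8320]
Step 19: x=[2.6727] v=[-0.8340]
Step 20: x=[2.6312] v=[-0.8302]
Step 21: x=[2.5902] v=[-0.8206]
Step 22: x=[2.5499] v=[-0.8054]
Step 23: x=[2.5107] v=[-0.7846]
Step 24: x=[2.4728] v=[-0.7583]
Step 25: x=[2.4365] v=[-0.7267]
Step 26: x=[2.4020] v=[-0.6901]
Step 27: x=[2.3696] v=[-0.6487]
Step 28: x=[2.3395] v=[-0.6028]
Step 29: x=[2.3119] v=[-0.5527]
Step 30: x=[2.2870] v=[-0.4988]
Step 31: x=[2.2649] v=[-0.4414]
Step 32: x=[2.2459] v=[-0.3810]
Step 33: x=[2.2300] v=[-0.3179]
Step 34: x=[2.2174] v=[-0.2526]
Step 35: x=[2.2081] v=[-0.1856]
Step 36: x=[2.2022] v=[-0.1173]
Step 37: x=[2.1998] v=[-0.0482]
Step 38: x=[2.2009] v=[0.0213]
First v>=0 after going negative at step 38, time=1.9000

Answer: 1.9000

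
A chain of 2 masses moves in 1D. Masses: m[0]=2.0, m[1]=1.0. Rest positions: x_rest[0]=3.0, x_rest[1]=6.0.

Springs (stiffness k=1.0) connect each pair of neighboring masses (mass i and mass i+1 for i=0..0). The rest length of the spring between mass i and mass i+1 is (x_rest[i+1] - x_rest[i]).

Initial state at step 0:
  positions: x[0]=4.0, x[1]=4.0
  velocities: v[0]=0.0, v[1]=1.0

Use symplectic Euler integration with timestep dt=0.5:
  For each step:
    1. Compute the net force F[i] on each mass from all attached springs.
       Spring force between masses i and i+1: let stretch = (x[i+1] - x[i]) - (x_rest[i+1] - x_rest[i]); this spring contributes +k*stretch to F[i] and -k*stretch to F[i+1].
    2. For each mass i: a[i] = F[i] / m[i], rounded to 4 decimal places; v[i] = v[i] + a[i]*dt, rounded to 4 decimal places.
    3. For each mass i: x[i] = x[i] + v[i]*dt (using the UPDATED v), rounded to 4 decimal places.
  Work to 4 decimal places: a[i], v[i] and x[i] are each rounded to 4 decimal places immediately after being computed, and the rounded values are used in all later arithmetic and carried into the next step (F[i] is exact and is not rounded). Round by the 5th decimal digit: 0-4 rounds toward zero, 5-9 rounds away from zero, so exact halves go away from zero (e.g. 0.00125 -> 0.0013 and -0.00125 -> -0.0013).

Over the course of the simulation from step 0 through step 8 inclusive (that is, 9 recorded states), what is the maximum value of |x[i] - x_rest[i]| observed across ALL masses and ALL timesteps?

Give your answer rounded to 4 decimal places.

Step 0: x=[4.0000 4.0000] v=[0.0000 1.0000]
Step 1: x=[3.6250 5.2500] v=[-0.7500 2.5000]
Step 2: x=[3.0781 6.8438] v=[-1.0938 3.1875]
Step 3: x=[2.6269 8.2462] v=[-0.9024 2.8047]
Step 4: x=[2.5031 8.9938] v=[-0.2476 1.4951]
Step 5: x=[2.8157 8.8687] v=[0.6251 -0.2503]
Step 6: x=[3.5099 7.9803] v=[1.3884 -1.7768]
Step 7: x=[4.3879 6.7243] v=[1.7560 -2.5120]
Step 8: x=[5.1830 5.6342] v=[1.5901 -2.1802]
Max displacement = 2.9938

Answer: 2.9938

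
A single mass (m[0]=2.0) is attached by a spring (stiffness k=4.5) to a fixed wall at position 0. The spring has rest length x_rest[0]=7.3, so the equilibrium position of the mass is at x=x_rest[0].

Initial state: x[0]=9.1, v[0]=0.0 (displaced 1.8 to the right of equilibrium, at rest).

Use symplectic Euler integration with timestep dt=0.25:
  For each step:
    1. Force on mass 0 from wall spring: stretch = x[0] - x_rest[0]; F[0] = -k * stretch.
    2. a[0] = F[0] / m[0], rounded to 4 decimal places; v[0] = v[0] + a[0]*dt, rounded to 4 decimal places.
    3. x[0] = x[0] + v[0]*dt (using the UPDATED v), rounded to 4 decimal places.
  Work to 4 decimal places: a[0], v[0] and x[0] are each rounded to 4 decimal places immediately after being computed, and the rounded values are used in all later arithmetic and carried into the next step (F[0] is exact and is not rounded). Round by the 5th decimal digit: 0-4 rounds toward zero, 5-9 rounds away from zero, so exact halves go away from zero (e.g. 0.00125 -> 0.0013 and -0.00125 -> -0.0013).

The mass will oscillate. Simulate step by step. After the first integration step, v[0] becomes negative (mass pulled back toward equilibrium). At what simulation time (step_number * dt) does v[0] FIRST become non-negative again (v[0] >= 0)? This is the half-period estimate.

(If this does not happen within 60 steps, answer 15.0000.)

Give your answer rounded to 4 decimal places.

Answer: 2.2500

Derivation:
Step 0: x=[9.1000] v=[0.0000]
Step 1: x=[8.8469] v=[-1.0125]
Step 2: x=[8.3763] v=[-1.8826]
Step 3: x=[7.7543] v=[-2.4880]
Step 4: x=[7.0684] v=[-2.7436]
Step 5: x=[6.4151] v=[-2.6133]
Step 6: x=[5.8862] v=[-2.1156]
Step 7: x=[5.5561] v=[-1.3203]
Step 8: x=[5.4713] v=[-0.3394]
Step 9: x=[5.6436] v=[0.6893]
First v>=0 after going negative at step 9, time=2.2500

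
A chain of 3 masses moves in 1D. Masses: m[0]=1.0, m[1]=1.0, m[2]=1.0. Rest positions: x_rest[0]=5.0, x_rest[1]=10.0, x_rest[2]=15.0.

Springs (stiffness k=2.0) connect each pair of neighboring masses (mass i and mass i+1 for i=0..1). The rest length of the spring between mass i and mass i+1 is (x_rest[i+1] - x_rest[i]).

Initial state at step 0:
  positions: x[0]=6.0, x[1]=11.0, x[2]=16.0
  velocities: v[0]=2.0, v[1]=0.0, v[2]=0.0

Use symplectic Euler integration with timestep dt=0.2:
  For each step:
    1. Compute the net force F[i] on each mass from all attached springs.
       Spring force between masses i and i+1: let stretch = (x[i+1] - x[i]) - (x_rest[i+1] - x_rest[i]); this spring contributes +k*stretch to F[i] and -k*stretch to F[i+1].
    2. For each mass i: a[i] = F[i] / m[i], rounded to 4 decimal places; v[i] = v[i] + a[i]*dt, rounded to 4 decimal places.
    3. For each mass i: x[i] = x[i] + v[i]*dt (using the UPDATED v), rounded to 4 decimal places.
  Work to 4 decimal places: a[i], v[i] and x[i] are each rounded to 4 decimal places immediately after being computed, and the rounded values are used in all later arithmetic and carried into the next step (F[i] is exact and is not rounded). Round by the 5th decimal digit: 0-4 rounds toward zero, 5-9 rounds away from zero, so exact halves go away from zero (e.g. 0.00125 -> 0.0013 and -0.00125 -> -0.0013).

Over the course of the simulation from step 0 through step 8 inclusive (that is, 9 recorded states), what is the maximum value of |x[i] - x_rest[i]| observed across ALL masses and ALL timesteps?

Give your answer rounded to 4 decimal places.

Answer: 2.5422

Derivation:
Step 0: x=[6.0000 11.0000 16.0000] v=[2.0000 0.0000 0.0000]
Step 1: x=[6.4000 11.0000 16.0000] v=[2.0000 0.0000 0.0000]
Step 2: x=[6.7680 11.0320 16.0000] v=[1.8400 0.1600 0.0000]
Step 3: x=[7.0771 11.1203 16.0026] v=[1.5456 0.4416 0.0128]
Step 4: x=[7.3097 11.2757 16.0146] v=[1.1629 0.7772 0.0599]
Step 5: x=[7.4596 11.4930 16.0475] v=[0.7493 1.0864 0.1643]
Step 6: x=[7.5321 11.7520 16.1160] v=[0.3627 1.2948 0.3425]
Step 7: x=[7.5422 12.0225 16.2354] v=[0.0507 1.3524 0.5969]
Step 8: x=[7.5108 12.2716 16.4177] v=[-0.1572 1.2454 0.9117]
Max displacement = 2.5422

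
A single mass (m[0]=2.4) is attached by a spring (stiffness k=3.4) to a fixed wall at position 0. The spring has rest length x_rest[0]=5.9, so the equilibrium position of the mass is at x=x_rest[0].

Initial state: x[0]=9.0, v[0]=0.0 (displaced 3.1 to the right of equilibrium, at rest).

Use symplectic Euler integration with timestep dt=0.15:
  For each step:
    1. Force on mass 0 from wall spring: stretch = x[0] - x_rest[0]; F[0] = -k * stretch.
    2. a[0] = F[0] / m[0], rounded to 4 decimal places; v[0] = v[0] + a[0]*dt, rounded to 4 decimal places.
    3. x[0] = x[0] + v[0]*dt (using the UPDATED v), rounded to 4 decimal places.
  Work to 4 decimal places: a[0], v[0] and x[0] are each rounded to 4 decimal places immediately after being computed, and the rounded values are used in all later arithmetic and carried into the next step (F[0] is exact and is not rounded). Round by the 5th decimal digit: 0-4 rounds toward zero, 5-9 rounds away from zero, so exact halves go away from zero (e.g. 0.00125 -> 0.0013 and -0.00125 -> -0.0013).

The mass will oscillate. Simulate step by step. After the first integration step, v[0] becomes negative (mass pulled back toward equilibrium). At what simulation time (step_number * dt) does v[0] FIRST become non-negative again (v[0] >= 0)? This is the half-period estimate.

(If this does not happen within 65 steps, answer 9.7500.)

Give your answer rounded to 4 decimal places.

Answer: 2.7000

Derivation:
Step 0: x=[9.0000] v=[0.0000]
Step 1: x=[8.9012] v=[-0.6588]
Step 2: x=[8.7067] v=[-1.2966]
Step 3: x=[8.4228] v=[-1.8930]
Step 4: x=[8.0584] v=[-2.4291]
Step 5: x=[7.6252] v=[-2.8878]
Step 6: x=[7.1370] v=[-3.2544]
Step 7: x=[6.6094] v=[-3.5173]
Step 8: x=[6.0592] v=[-3.6681]
Step 9: x=[5.5039] v=[-3.7019]
Step 10: x=[4.9612] v=[-3.6177]
Step 11: x=[4.4485] v=[-3.4182]
Step 12: x=[3.9820] v=[-3.1098]
Step 13: x=[3.5767] v=[-2.7022]
Step 14: x=[3.2454] v=[-2.2085]
Step 15: x=[2.9987] v=[-1.6444]
Step 16: x=[2.8445] v=[-1.0279]
Step 17: x=[2.7877] v=[-0.3786]
Step 18: x=[2.8301] v=[0.2828]
First v>=0 after going negative at step 18, time=2.7000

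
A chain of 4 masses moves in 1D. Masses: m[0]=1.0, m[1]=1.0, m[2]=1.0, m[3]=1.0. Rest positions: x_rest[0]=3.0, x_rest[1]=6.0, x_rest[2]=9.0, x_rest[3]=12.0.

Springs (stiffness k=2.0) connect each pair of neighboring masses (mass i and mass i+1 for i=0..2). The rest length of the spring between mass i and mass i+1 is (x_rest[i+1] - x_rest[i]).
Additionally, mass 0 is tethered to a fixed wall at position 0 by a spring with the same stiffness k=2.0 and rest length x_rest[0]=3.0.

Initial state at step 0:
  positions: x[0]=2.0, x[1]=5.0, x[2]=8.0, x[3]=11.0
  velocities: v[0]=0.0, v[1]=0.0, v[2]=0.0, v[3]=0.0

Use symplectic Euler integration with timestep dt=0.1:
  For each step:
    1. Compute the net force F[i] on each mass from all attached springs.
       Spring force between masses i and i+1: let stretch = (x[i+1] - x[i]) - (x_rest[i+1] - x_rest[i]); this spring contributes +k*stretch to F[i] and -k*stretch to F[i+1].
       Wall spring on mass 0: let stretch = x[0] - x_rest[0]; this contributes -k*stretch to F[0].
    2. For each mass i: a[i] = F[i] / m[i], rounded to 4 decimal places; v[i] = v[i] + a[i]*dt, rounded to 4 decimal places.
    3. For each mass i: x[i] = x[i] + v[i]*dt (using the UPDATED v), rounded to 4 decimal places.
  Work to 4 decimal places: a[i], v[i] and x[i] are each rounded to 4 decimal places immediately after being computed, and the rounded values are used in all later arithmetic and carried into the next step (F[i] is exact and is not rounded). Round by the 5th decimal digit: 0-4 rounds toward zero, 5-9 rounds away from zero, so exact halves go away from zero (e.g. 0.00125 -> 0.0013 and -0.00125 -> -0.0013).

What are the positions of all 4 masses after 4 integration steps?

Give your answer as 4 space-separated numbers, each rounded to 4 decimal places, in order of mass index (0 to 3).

Answer: 2.1882 5.0058 8.0001 11.0000

Derivation:
Step 0: x=[2.0000 5.0000 8.0000 11.0000] v=[0.0000 0.0000 0.0000 0.0000]
Step 1: x=[2.0200 5.0000 8.0000 11.0000] v=[0.2000 0.0000 0.0000 0.0000]
Step 2: x=[2.0592 5.0004 8.0000 11.0000] v=[0.3920 0.0040 0.0000 0.0000]
Step 3: x=[2.1160 5.0020 8.0000 11.0000] v=[0.5684 0.0157 0.0001 0.0000]
Step 4: x=[2.1882 5.0058 8.0001 11.0000] v=[0.7224 0.0381 0.0005 0.0000]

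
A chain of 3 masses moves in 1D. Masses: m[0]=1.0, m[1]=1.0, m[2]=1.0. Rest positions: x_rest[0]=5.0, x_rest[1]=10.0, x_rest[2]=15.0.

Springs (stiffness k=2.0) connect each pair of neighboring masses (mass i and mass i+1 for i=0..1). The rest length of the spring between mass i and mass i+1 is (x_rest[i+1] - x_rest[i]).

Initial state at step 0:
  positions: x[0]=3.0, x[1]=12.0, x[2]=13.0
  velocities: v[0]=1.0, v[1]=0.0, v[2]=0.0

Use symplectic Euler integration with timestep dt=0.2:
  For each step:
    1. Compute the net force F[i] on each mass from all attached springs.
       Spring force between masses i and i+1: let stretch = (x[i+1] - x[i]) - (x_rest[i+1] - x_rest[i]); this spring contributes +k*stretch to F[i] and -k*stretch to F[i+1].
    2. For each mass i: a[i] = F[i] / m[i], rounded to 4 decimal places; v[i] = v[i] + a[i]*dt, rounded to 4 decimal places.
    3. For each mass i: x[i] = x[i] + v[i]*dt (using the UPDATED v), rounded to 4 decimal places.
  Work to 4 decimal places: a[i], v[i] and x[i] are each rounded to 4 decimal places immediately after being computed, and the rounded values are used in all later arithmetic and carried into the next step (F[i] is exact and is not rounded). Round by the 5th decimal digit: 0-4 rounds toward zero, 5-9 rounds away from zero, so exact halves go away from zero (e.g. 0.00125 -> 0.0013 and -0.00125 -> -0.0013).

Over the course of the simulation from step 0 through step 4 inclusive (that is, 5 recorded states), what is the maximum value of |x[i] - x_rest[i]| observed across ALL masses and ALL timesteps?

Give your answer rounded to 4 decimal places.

Step 0: x=[3.0000 12.0000 13.0000] v=[1.0000 0.0000 0.0000]
Step 1: x=[3.5200 11.3600 13.3200] v=[2.6000 -3.2000 1.6000]
Step 2: x=[4.2672 10.2496 13.8832] v=[3.7360 -5.5520 2.8160]
Step 3: x=[5.0930 8.9513 14.5557] v=[4.1290 -6.4915 3.3626]
Step 4: x=[5.8275 7.7927 15.1799] v=[3.6723 -5.7931 3.1208]
Max displacement = 2.2073

Answer: 2.2073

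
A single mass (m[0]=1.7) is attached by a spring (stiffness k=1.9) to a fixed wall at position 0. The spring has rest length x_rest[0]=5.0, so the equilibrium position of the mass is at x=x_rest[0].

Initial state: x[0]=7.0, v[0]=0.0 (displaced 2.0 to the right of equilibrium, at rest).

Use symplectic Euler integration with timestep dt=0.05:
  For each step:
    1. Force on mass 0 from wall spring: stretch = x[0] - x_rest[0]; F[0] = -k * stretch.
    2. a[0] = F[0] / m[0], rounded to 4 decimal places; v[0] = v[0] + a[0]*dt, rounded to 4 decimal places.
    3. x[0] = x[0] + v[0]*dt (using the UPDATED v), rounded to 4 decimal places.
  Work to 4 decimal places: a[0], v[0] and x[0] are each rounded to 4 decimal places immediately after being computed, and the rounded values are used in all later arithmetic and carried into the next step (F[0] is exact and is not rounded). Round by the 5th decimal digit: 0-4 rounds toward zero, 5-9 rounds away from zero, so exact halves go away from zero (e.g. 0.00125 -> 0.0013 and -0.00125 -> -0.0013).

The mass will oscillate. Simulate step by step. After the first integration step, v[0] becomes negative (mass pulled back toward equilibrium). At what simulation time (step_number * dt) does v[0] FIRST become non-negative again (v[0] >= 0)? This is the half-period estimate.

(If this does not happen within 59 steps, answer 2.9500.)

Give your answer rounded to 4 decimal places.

Step 0: x=[7.0000] v=[0.0000]
Step 1: x=[6.9944] v=[-0.1118]
Step 2: x=[6.9832] v=[-0.2233]
Step 3: x=[6.9665] v=[-0.3341]
Step 4: x=[6.9443] v=[-0.4440]
Step 5: x=[6.9167] v=[-0.5527]
Step 6: x=[6.8837] v=[-0.6598]
Step 7: x=[6.8454] v=[-0.7651]
Step 8: x=[6.8020] v=[-0.8682]
Step 9: x=[6.7536] v=[-0.9689]
Step 10: x=[6.7003] v=[-1.0669]
Step 11: x=[6.6422] v=[-1.1619]
Step 12: x=[6.5795] v=[-1.2537]
Step 13: x=[6.5124] v=[-1.3420]
Step 14: x=[6.4411] v=[-1.4265]
Step 15: x=[6.3658] v=[-1.5070]
Step 16: x=[6.2866] v=[-1.5833]
Step 17: x=[6.2038] v=[-1.6552]
Step 18: x=[6.1177] v=[-1.7225]
Step 19: x=[6.0285] v=[-1.7850]
Step 20: x=[5.9364] v=[-1.8425]
Step 21: x=[5.8417] v=[-1.8948]
Step 22: x=[5.7446] v=[-1.9418]
Step 23: x=[5.6454] v=[-1.9834]
Step 24: x=[5.5444] v=[-2.0195]
Step 25: x=[5.4419] v=[-2.0499]
Step 26: x=[5.3382] v=[-2.0746]
Step 27: x=[5.2335] v=[-2.0935]
Step 28: x=[5.1282] v=[-2.1066]
Step 29: x=[5.0225] v=[-2.1138]
Step 30: x=[4.9167] v=[-2.1151]
Step 31: x=[4.8112] v=[-2.1104]
Step 32: x=[4.7062] v=[-2.0999]
Step 33: x=[4.6020] v=[-2.0835]
Step 34: x=[4.4989] v=[-2.0613]
Step 35: x=[4.3972] v=[-2.0333]
Step 36: x=[4.2972] v=[-1.9996]
Step 37: x=[4.1992] v=[-1.9603]
Step 38: x=[4.1034] v=[-1.9156]
Step 39: x=[4.0101] v=[-1.8655]
Step 40: x=[3.9196] v=[-1.8102]
Step 41: x=[3.8321] v=[-1.7498]
Step 42: x=[3.7479] v=[-1.6845]
Step 43: x=[3.6672] v=[-1.6145]
Step 44: x=[3.5902] v=[-1.5400]
Step 45: x=[3.5171] v=[-1.4612]
Step 46: x=[3.4482] v=[-1.3783]
Step 47: x=[3.3836] v=[-1.2916]
Step 48: x=[3.3235] v=[-1.2013]
Step 49: x=[3.2681] v=[-1.1076]
Step 50: x=[3.2176] v=[-1.0108]
Step 51: x=[3.1720] v=[-0.9112]
Step 52: x=[3.1316] v=[-0.8090]
Step 53: x=[3.0964] v=[-0.7046]
Step 54: x=[3.0665] v=[-0.5982]
Step 55: x=[3.0420] v=[-0.4902]
Step 56: x=[3.0230] v=[-0.3808]
Step 57: x=[3.0095] v=[-0.2703]
Step 58: x=[3.0015] v=[-0.1591]
Step 59: x=[2.9991] v=[-0.0474]
v[0] did not become non-negative within 59 steps; using fallback time=2.9500

Answer: 2.9500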